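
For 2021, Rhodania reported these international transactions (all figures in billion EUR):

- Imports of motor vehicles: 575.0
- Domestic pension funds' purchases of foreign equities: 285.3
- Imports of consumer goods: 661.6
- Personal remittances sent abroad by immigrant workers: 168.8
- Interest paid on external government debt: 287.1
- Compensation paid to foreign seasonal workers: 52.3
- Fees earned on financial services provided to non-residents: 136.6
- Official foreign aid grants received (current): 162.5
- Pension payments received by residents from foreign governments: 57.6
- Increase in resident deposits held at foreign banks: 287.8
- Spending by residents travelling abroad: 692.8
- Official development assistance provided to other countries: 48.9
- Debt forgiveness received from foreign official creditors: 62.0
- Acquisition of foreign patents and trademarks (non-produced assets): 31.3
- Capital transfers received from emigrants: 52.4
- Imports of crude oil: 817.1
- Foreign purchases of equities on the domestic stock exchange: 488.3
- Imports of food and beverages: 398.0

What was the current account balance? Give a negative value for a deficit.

Goods: -575.0 - 398.0 - 817.1 - 661.6 = -2451.7
Services: -692.8 + 136.6 = -556.2
Primary income: -52.3 - 287.1 = -339.4
Secondary income: 162.5 - 48.9 - 168.8 + 57.6 = 2.4
Current account = (-2451.7) + (-556.2) + (-339.4) + 2.4 = -3344.9
(Excluded from the current account — financial account: domestic pension funds' purchases of foreign equities 285.3, increase in resident deposits held at foreign banks 287.8, foreign purchases of equities on the domestic stock exchange 488.3; capital account: debt forgiveness received from foreign official creditors 62.0, acquisition of foreign patents and trademarks (non-produced assets) 31.3, capital transfers received from emigrants 52.4.)

-3344.9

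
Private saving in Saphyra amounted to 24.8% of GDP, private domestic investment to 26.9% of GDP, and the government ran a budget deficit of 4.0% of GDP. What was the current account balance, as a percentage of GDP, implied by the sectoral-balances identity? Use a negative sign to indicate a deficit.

By the sectoral-balances identity, CA = (S_private - I) + (T - G).
Private balance = 24.8 - 26.9 = -2.1
Government balance (T - G) = -4.0
CA = -2.1 + (-4.0) = -6.1

-6.1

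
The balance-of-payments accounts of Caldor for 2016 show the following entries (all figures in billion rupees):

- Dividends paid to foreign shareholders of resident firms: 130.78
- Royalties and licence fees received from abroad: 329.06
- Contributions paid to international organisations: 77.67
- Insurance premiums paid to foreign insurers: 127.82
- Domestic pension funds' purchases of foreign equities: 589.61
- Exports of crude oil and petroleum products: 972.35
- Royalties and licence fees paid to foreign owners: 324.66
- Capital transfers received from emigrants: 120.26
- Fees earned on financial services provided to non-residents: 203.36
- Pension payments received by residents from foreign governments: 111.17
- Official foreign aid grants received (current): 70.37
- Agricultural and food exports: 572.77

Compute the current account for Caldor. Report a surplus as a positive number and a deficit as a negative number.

1598.15

Goods: 972.35 + 572.77 = 1545.12
Services: 329.06 + 203.36 - 324.66 - 127.82 = 79.94
Primary income: -130.78
Secondary income: 111.17 + 70.37 - 77.67 = 103.87
Current account = 1545.12 + 79.94 + (-130.78) + 103.87 = 1598.15
(Excluded from the current account — financial account: domestic pension funds' purchases of foreign equities 589.61; capital account: capital transfers received from emigrants 120.26.)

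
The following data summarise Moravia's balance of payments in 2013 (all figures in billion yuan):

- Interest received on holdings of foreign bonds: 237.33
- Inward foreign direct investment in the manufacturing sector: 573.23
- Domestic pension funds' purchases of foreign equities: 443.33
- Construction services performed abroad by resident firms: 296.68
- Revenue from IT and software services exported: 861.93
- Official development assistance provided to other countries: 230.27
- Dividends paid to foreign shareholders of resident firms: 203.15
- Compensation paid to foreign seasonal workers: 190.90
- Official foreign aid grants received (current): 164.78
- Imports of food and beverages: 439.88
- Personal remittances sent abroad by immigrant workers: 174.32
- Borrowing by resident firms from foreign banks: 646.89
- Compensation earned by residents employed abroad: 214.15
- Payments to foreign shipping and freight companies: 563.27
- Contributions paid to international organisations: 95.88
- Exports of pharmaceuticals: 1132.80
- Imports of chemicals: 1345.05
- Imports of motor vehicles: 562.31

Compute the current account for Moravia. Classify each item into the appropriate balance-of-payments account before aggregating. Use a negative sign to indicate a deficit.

Goods: -562.31 - 1345.05 + 1132.80 - 439.88 = -1214.44
Services: 861.93 + 296.68 - 563.27 = 595.34
Primary income: -190.90 + 214.15 - 203.15 + 237.33 = 57.43
Secondary income: 164.78 - 174.32 - 230.27 - 95.88 = -335.69
Current account = (-1214.44) + 595.34 + 57.43 + (-335.69) = -897.36
(Excluded from the current account — financial account: inward foreign direct investment in the manufacturing sector 573.23, domestic pension funds' purchases of foreign equities 443.33, borrowing by resident firms from foreign banks 646.89.)

-897.36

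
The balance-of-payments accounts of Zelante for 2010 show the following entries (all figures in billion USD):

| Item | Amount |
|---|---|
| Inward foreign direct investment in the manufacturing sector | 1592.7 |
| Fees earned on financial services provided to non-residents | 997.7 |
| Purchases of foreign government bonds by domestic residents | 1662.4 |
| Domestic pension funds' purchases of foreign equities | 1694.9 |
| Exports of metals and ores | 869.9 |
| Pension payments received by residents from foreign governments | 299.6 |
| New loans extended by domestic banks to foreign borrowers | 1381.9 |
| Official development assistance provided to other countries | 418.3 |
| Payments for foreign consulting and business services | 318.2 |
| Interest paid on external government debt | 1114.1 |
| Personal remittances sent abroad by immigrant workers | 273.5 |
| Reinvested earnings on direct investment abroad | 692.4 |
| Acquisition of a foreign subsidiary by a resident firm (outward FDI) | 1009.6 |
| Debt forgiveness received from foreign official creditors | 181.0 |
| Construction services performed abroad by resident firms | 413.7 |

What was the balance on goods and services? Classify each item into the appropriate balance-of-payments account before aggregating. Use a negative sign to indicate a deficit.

1963.1

Goods: 869.9
Services: 997.7 - 318.2 + 413.7 = 1093.2
Trade balance = 869.9 + 1093.2 = 1963.1
(Excluded from the trade balance — financial account: inward foreign direct investment in the manufacturing sector 1592.7, purchases of foreign government bonds by domestic residents 1662.4, domestic pension funds' purchases of foreign equities 1694.9, new loans extended by domestic banks to foreign borrowers 1381.9, acquisition of a foreign subsidiary by a resident firm (outward FDI) 1009.6; secondary income: pension payments received by residents from foreign governments 299.6, official development assistance provided to other countries 418.3, personal remittances sent abroad by immigrant workers 273.5; primary income: interest paid on external government debt 1114.1, reinvested earnings on direct investment abroad 692.4; capital account: debt forgiveness received from foreign official creditors 181.0.)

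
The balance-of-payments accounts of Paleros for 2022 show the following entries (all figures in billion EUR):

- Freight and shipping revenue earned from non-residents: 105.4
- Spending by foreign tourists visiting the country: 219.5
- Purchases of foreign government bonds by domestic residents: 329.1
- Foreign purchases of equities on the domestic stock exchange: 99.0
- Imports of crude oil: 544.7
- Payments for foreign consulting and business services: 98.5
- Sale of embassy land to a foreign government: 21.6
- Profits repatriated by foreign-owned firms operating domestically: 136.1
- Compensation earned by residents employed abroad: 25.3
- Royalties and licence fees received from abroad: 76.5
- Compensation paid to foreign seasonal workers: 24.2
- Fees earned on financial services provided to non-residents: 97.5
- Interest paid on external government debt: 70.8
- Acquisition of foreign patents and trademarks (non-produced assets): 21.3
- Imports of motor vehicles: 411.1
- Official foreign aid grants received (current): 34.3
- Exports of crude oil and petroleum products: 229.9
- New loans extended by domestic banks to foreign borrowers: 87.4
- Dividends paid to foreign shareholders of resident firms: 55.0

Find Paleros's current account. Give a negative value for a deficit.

-552.0

Goods: 229.9 - 411.1 - 544.7 = -725.9
Services: -98.5 + 76.5 + 97.5 + 105.4 + 219.5 = 400.4
Primary income: -24.2 - 136.1 - 55.0 + 25.3 - 70.8 = -260.8
Secondary income: 34.3
Current account = (-725.9) + 400.4 + (-260.8) + 34.3 = -552.0
(Excluded from the current account — financial account: purchases of foreign government bonds by domestic residents 329.1, foreign purchases of equities on the domestic stock exchange 99.0, new loans extended by domestic banks to foreign borrowers 87.4; capital account: sale of embassy land to a foreign government 21.6, acquisition of foreign patents and trademarks (non-produced assets) 21.3.)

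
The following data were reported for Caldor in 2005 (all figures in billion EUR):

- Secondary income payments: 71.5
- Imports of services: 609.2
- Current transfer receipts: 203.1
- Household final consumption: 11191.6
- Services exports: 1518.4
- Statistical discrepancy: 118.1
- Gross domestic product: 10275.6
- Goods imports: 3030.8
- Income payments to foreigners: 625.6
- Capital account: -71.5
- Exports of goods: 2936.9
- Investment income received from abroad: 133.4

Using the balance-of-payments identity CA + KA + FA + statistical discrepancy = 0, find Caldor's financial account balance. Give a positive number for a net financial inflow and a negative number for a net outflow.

Goods balance = 2936.9 - 3030.8 = -93.9
Services balance = 1518.4 - 609.2 = 909.2
Trade balance (goods + services) = -93.9 + 909.2 = 815.3
Net primary income = 133.4 - 625.6 = -492.2
Net secondary income = 203.1 - 71.5 = 131.6
Current account = 815.3 + (-492.2) + 131.6 = 454.7
Financial account = -(454.7 + (-71.5) + 118.1) = -501.3

-501.3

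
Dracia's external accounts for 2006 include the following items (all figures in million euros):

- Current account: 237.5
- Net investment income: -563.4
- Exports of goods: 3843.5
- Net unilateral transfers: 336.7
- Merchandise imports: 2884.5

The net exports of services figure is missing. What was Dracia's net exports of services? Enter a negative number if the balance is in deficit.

-494.8

Current account = goods balance + services balance + net primary income + net secondary income
Sum of the known components = 732.3
Net exports of services = CA - (known components) = 237.5 - 732.3 = -494.8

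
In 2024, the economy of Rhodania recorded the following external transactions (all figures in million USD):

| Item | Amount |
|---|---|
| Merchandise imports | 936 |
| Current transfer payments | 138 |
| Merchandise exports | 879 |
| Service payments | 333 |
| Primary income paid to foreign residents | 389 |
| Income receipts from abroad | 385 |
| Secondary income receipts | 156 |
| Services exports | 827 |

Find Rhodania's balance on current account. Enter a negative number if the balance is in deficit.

Goods balance = 879 - 936 = -57
Services balance = 827 - 333 = 494
Trade balance (goods + services) = -57 + 494 = 437
Net primary income = 385 - 389 = -4
Net secondary income = 156 - 138 = 18
Current account = 437 + (-4) + 18 = 451

451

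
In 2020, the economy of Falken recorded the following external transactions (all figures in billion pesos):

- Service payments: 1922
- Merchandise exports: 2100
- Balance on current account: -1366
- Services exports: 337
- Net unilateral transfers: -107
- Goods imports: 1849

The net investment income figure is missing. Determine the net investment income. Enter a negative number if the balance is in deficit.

Current account = goods balance + services balance + net primary income + net secondary income
Sum of the known components = -1441
Net investment income = CA - (known components) = -1366 - (-1441) = 75

75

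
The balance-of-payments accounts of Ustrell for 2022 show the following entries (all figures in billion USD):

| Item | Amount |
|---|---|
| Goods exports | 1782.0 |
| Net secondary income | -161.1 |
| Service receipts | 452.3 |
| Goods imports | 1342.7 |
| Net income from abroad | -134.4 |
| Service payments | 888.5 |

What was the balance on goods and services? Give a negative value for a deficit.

3.1

Goods balance = 1782.0 - 1342.7 = 439.3
Services balance = 452.3 - 888.5 = -436.2
Trade balance (goods + services) = 439.3 + (-436.2) = 3.1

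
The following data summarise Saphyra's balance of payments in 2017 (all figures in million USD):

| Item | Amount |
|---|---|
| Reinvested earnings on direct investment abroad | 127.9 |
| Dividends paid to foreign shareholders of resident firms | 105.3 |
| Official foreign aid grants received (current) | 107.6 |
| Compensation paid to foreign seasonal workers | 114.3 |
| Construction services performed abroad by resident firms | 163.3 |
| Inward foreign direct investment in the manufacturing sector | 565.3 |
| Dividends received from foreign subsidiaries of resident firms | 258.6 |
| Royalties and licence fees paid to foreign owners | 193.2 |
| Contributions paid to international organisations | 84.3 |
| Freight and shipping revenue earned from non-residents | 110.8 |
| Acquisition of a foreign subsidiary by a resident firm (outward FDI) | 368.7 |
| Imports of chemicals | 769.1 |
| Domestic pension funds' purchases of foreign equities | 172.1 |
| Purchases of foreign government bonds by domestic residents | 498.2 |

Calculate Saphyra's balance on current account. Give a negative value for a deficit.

Goods: -769.1
Services: -193.2 + 110.8 + 163.3 = 80.9
Primary income: -114.3 + 127.9 + 258.6 - 105.3 = 166.9
Secondary income: 107.6 - 84.3 = 23.3
Current account = (-769.1) + 80.9 + 166.9 + 23.3 = -498.0
(Excluded from the current account — financial account: inward foreign direct investment in the manufacturing sector 565.3, acquisition of a foreign subsidiary by a resident firm (outward FDI) 368.7, domestic pension funds' purchases of foreign equities 172.1, purchases of foreign government bonds by domestic residents 498.2.)

-498.0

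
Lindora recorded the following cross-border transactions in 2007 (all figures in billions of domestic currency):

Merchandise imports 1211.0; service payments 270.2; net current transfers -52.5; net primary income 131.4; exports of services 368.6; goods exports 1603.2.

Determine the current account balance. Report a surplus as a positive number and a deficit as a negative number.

Goods balance = 1603.2 - 1211.0 = 392.2
Services balance = 368.6 - 270.2 = 98.4
Trade balance (goods + services) = 392.2 + 98.4 = 490.6
Net primary income = 131.4
Net secondary income = -52.5
Current account = 490.6 + 131.4 + (-52.5) = 569.5

569.5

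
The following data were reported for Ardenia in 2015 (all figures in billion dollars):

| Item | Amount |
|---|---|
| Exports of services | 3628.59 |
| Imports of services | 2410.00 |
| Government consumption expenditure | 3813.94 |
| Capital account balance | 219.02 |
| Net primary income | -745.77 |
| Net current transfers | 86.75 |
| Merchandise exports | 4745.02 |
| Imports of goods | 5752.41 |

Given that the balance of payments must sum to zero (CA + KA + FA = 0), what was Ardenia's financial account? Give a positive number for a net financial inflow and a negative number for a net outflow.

228.80

Goods balance = 4745.02 - 5752.41 = -1007.39
Services balance = 3628.59 - 2410.00 = 1218.59
Trade balance (goods + services) = -1007.39 + 1218.59 = 211.20
Net primary income = -745.77
Net secondary income = 86.75
Current account = 211.20 + (-745.77) + 86.75 = -447.82
Financial account = -(-447.82 + 219.02) = 228.80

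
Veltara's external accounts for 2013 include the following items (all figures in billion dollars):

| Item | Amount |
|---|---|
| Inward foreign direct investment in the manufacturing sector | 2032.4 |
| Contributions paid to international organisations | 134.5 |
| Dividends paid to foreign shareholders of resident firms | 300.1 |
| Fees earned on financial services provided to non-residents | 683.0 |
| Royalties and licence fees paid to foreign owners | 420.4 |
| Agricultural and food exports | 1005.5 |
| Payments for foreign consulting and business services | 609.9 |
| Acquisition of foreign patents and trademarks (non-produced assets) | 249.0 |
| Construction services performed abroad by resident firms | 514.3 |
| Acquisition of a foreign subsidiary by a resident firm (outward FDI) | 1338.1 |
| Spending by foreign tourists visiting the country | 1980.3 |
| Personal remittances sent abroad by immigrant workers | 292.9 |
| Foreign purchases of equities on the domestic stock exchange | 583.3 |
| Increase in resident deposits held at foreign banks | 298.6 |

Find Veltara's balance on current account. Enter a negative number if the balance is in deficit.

Goods: 1005.5
Services: 514.3 - 420.4 + 1980.3 + 683.0 - 609.9 = 2147.3
Primary income: -300.1
Secondary income: -134.5 - 292.9 = -427.4
Current account = 1005.5 + 2147.3 + (-300.1) + (-427.4) = 2425.3
(Excluded from the current account — financial account: inward foreign direct investment in the manufacturing sector 2032.4, acquisition of a foreign subsidiary by a resident firm (outward FDI) 1338.1, foreign purchases of equities on the domestic stock exchange 583.3, increase in resident deposits held at foreign banks 298.6; capital account: acquisition of foreign patents and trademarks (non-produced assets) 249.0.)

2425.3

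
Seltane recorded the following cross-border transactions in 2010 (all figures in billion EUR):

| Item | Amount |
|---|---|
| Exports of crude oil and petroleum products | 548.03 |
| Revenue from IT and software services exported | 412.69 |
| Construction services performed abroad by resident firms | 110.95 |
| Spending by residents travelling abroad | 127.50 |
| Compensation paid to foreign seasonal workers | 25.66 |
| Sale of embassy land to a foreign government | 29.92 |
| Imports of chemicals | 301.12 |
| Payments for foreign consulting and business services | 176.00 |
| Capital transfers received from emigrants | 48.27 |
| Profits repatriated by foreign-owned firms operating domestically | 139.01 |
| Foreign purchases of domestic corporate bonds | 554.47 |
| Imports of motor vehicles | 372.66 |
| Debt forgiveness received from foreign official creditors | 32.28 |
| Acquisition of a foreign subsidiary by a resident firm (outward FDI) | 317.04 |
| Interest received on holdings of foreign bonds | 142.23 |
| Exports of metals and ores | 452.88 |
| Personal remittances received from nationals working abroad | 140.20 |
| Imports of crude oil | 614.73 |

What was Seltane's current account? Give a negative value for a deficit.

50.30

Goods: -614.73 - 372.66 - 301.12 + 452.88 + 548.03 = -287.60
Services: 412.69 - 127.50 + 110.95 - 176.00 = 220.14
Primary income: -25.66 - 139.01 + 142.23 = -22.44
Secondary income: 140.20
Current account = (-287.60) + 220.14 + (-22.44) + 140.20 = 50.30
(Excluded from the current account — capital account: sale of embassy land to a foreign government 29.92, capital transfers received from emigrants 48.27, debt forgiveness received from foreign official creditors 32.28; financial account: foreign purchases of domestic corporate bonds 554.47, acquisition of a foreign subsidiary by a resident firm (outward FDI) 317.04.)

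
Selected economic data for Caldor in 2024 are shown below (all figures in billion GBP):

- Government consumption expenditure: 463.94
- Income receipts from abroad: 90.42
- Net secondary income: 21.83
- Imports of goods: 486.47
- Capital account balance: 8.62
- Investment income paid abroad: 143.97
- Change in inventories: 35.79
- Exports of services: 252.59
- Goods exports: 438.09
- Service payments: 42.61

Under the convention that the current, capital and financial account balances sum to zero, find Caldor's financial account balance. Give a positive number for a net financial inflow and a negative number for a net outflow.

-138.50

Goods balance = 438.09 - 486.47 = -48.38
Services balance = 252.59 - 42.61 = 209.98
Trade balance (goods + services) = -48.38 + 209.98 = 161.60
Net primary income = 90.42 - 143.97 = -53.55
Net secondary income = 21.83
Current account = 161.60 + (-53.55) + 21.83 = 129.88
Financial account = -(129.88 + 8.62) = -138.50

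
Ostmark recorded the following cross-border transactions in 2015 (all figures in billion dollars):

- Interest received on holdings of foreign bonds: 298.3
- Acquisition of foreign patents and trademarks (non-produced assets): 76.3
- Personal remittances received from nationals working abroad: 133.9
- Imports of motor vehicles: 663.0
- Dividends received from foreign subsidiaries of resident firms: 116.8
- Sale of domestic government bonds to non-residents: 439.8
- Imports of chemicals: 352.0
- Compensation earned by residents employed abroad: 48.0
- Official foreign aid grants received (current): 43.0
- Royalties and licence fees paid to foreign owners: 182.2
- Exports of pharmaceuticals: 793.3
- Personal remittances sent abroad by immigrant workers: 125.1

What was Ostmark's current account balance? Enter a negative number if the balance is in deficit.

111.0

Goods: -352.0 + 793.3 - 663.0 = -221.7
Services: -182.2
Primary income: 116.8 + 48.0 + 298.3 = 463.1
Secondary income: 133.9 - 125.1 + 43.0 = 51.8
Current account = (-221.7) + (-182.2) + 463.1 + 51.8 = 111.0
(Excluded from the current account — capital account: acquisition of foreign patents and trademarks (non-produced assets) 76.3; financial account: sale of domestic government bonds to non-residents 439.8.)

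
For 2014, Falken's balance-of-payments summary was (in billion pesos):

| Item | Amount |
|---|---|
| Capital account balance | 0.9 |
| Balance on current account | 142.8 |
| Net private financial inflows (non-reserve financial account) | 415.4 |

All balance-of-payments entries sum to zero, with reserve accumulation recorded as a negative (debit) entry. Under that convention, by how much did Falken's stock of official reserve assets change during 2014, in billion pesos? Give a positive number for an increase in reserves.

Official reserve transactions balance = -(142.8 + 0.9 + 415.4) = -559.1
An accumulation of reserves is recorded as a debit (negative entry), so the change in the stock of reserves is the negative of that balance.
Change in official reserves = -(-559.1) = 559.1

559.1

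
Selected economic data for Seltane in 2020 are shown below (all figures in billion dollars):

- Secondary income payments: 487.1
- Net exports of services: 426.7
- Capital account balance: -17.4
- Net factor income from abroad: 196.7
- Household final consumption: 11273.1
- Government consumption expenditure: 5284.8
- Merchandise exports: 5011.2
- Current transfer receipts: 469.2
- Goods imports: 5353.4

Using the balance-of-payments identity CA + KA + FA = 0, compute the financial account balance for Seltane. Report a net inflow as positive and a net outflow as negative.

Goods balance = 5011.2 - 5353.4 = -342.2
Services balance = 426.7
Trade balance (goods + services) = -342.2 + 426.7 = 84.5
Net primary income = 196.7
Net secondary income = 469.2 - 487.1 = -17.9
Current account = 84.5 + 196.7 + (-17.9) = 263.3
Financial account = -(263.3 + (-17.4)) = -245.9

-245.9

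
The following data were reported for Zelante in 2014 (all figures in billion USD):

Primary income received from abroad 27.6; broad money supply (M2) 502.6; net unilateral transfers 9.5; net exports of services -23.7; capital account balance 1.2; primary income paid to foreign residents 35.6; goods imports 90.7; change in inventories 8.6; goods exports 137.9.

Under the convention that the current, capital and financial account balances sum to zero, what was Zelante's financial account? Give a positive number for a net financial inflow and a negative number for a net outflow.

Goods balance = 137.9 - 90.7 = 47.2
Services balance = -23.7
Trade balance (goods + services) = 47.2 + (-23.7) = 23.5
Net primary income = 27.6 - 35.6 = -8.0
Net secondary income = 9.5
Current account = 23.5 + (-8.0) + 9.5 = 25.0
Financial account = -(25.0 + 1.2) = -26.2

-26.2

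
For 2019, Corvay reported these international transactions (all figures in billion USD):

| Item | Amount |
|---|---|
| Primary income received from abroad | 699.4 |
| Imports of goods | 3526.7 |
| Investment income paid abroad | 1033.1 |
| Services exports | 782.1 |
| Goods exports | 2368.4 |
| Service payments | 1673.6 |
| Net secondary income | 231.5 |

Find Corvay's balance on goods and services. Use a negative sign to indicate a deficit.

-2049.8

Goods balance = 2368.4 - 3526.7 = -1158.3
Services balance = 782.1 - 1673.6 = -891.5
Trade balance (goods + services) = -1158.3 + (-891.5) = -2049.8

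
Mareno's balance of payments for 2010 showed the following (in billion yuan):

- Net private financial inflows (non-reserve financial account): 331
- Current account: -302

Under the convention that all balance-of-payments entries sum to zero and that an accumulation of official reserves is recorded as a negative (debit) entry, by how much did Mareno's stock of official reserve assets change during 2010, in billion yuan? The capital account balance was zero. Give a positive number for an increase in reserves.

Official reserve transactions balance = -((-302) + 331) = -29
An accumulation of reserves is recorded as a debit (negative entry), so the change in the stock of reserves is the negative of that balance.
Change in official reserves = -(-29) = 29

29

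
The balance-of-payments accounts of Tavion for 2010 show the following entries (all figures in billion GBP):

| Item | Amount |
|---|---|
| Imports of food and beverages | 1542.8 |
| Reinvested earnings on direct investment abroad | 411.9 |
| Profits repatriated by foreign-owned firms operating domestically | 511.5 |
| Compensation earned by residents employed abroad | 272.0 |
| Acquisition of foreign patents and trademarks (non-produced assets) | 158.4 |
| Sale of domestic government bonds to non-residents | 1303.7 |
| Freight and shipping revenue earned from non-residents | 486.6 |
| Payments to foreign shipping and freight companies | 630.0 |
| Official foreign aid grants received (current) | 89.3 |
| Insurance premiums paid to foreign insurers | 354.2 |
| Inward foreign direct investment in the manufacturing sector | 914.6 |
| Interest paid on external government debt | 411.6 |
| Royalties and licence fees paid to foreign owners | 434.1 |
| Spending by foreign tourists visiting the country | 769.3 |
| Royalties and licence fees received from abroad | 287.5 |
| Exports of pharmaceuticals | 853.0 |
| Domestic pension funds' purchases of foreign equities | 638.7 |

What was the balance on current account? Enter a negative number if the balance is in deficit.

-714.6

Goods: 853.0 - 1542.8 = -689.8
Services: -434.1 + 769.3 - 354.2 + 287.5 + 486.6 - 630.0 = 125.1
Primary income: -411.6 + 272.0 + 411.9 - 511.5 = -239.2
Secondary income: 89.3
Current account = (-689.8) + 125.1 + (-239.2) + 89.3 = -714.6
(Excluded from the current account — capital account: acquisition of foreign patents and trademarks (non-produced assets) 158.4; financial account: sale of domestic government bonds to non-residents 1303.7, inward foreign direct investment in the manufacturing sector 914.6, domestic pension funds' purchases of foreign equities 638.7.)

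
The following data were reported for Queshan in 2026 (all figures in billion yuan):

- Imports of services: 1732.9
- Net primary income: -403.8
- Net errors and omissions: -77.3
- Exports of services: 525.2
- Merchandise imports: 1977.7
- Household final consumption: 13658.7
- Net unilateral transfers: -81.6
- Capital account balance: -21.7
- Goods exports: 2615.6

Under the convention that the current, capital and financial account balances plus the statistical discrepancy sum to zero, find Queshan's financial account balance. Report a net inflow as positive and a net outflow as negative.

1154.2

Goods balance = 2615.6 - 1977.7 = 637.9
Services balance = 525.2 - 1732.9 = -1207.7
Trade balance (goods + services) = 637.9 + (-1207.7) = -569.8
Net primary income = -403.8
Net secondary income = -81.6
Current account = -569.8 + (-403.8) + (-81.6) = -1055.2
Financial account = -(-1055.2 + (-21.7) + (-77.3)) = 1154.2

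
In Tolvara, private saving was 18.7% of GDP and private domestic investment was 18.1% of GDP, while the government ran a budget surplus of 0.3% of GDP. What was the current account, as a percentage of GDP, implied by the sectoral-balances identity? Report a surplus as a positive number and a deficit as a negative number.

By the sectoral-balances identity, CA = (S_private - I) + (T - G).
Private balance = 18.7 - 18.1 = 0.6
Government balance (T - G) = 0.3
CA = 0.6 + 0.3 = 0.9

0.9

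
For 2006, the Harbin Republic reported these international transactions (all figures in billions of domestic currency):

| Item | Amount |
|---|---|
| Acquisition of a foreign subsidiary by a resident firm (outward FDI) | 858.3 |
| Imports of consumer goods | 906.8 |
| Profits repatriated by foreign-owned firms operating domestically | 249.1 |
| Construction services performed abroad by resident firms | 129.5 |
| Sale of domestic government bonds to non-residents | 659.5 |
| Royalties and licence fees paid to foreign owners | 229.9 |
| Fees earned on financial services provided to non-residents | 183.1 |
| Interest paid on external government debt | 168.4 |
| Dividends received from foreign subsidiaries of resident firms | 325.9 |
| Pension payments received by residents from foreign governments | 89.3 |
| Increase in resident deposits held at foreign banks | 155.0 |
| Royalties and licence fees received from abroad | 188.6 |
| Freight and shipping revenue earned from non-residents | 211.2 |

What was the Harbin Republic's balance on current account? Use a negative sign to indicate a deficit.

Goods: -906.8
Services: -229.9 + 188.6 + 129.5 + 183.1 + 211.2 = 482.5
Primary income: -168.4 - 249.1 + 325.9 = -91.6
Secondary income: 89.3
Current account = (-906.8) + 482.5 + (-91.6) + 89.3 = -426.6
(Excluded from the current account — financial account: acquisition of a foreign subsidiary by a resident firm (outward FDI) 858.3, sale of domestic government bonds to non-residents 659.5, increase in resident deposits held at foreign banks 155.0.)

-426.6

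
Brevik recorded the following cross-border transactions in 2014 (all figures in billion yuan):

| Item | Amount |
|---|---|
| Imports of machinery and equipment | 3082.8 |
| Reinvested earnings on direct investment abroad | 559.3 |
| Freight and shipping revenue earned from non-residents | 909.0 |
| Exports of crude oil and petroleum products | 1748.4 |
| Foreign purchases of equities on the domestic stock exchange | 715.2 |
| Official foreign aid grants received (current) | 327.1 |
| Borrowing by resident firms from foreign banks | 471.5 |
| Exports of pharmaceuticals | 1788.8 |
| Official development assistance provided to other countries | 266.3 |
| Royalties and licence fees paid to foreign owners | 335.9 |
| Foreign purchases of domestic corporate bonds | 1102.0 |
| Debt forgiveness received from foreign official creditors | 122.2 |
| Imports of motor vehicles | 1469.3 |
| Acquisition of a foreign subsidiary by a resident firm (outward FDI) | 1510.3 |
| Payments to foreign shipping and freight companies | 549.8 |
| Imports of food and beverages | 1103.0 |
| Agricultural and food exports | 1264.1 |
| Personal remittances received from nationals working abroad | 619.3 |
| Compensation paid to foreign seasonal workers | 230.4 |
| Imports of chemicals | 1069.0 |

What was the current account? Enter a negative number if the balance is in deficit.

-890.5

Goods: 1264.1 + 1788.8 - 1103.0 - 1469.3 - 3082.8 - 1069.0 + 1748.4 = -1922.8
Services: 909.0 - 549.8 - 335.9 = 23.3
Primary income: -230.4 + 559.3 = 328.9
Secondary income: -266.3 + 619.3 + 327.1 = 680.1
Current account = (-1922.8) + 23.3 + 328.9 + 680.1 = -890.5
(Excluded from the current account — financial account: foreign purchases of equities on the domestic stock exchange 715.2, borrowing by resident firms from foreign banks 471.5, foreign purchases of domestic corporate bonds 1102.0, acquisition of a foreign subsidiary by a resident firm (outward FDI) 1510.3; capital account: debt forgiveness received from foreign official creditors 122.2.)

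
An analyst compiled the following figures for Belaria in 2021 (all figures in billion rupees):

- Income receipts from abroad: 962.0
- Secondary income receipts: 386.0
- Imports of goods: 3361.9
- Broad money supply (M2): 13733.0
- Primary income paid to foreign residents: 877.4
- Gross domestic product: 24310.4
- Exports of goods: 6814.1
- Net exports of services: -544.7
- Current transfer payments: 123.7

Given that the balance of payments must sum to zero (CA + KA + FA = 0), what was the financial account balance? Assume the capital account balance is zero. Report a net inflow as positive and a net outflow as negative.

Goods balance = 6814.1 - 3361.9 = 3452.2
Services balance = -544.7
Trade balance (goods + services) = 3452.2 + (-544.7) = 2907.5
Net primary income = 962.0 - 877.4 = 84.6
Net secondary income = 386.0 - 123.7 = 262.3
Current account = 2907.5 + 84.6 + 262.3 = 3254.4
Financial account = -(3254.4) = -3254.4

-3254.4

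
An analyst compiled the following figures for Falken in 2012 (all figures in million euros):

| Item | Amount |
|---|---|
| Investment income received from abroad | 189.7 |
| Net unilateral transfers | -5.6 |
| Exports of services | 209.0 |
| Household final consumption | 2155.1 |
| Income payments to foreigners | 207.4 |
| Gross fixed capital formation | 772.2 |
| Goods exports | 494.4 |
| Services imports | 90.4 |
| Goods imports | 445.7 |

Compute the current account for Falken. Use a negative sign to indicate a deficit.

Goods balance = 494.4 - 445.7 = 48.7
Services balance = 209.0 - 90.4 = 118.6
Trade balance (goods + services) = 48.7 + 118.6 = 167.3
Net primary income = 189.7 - 207.4 = -17.7
Net secondary income = -5.6
Current account = 167.3 + (-17.7) + (-5.6) = 144.0

144.0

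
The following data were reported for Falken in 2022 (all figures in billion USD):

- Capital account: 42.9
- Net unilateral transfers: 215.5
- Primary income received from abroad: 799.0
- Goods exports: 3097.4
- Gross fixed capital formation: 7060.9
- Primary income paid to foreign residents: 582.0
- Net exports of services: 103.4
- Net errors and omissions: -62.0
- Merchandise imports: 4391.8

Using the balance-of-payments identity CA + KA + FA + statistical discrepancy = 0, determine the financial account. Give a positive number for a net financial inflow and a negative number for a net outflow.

Goods balance = 3097.4 - 4391.8 = -1294.4
Services balance = 103.4
Trade balance (goods + services) = -1294.4 + 103.4 = -1191.0
Net primary income = 799.0 - 582.0 = 217.0
Net secondary income = 215.5
Current account = -1191.0 + 217.0 + 215.5 = -758.5
Financial account = -(-758.5 + 42.9 + (-62.0)) = 777.6

777.6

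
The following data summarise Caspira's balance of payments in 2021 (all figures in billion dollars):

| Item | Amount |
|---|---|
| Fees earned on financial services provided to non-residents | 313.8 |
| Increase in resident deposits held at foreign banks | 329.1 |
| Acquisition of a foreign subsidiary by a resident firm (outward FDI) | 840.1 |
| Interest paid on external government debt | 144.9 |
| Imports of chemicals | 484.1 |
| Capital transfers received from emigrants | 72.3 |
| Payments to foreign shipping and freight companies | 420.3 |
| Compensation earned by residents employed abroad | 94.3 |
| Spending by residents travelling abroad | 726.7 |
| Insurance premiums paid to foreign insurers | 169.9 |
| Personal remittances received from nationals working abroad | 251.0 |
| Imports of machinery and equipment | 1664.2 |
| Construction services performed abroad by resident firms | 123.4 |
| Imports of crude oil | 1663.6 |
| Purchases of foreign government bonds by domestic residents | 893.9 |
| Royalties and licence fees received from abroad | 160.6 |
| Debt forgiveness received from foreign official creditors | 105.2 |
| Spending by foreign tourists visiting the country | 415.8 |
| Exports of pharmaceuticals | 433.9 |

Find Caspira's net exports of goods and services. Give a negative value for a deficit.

-3681.3

Goods: -1664.2 - 1663.6 - 484.1 + 433.9 = -3378.0
Services: -169.9 + 313.8 + 415.8 - 726.7 + 160.6 - 420.3 + 123.4 = -303.3
Trade balance = -3378.0 + (-303.3) = -3681.3
(Excluded from the trade balance — financial account: increase in resident deposits held at foreign banks 329.1, acquisition of a foreign subsidiary by a resident firm (outward FDI) 840.1, purchases of foreign government bonds by domestic residents 893.9; primary income: interest paid on external government debt 144.9, compensation earned by residents employed abroad 94.3; capital account: capital transfers received from emigrants 72.3, debt forgiveness received from foreign official creditors 105.2; secondary income: personal remittances received from nationals working abroad 251.0.)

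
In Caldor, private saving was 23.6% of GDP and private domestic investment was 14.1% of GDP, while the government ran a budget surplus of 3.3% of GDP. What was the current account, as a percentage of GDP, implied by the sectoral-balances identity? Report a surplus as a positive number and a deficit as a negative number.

By the sectoral-balances identity, CA = (S_private - I) + (T - G).
Private balance = 23.6 - 14.1 = 9.5
Government balance (T - G) = 3.3
CA = 9.5 + 3.3 = 12.8

12.8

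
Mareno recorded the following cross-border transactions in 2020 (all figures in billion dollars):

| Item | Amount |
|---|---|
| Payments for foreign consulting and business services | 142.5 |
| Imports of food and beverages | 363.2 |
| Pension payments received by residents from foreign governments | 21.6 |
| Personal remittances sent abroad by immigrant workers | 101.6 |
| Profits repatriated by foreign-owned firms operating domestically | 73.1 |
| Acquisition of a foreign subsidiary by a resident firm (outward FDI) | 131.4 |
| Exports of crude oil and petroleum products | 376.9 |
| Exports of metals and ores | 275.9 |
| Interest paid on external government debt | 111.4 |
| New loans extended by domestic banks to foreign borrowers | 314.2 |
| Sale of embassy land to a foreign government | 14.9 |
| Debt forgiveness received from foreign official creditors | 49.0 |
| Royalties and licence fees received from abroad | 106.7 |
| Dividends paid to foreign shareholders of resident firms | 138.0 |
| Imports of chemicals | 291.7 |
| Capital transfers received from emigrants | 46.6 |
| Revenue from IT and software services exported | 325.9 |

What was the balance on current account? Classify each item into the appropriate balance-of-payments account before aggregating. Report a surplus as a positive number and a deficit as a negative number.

Goods: 275.9 - 291.7 - 363.2 + 376.9 = -2.1
Services: 106.7 - 142.5 + 325.9 = 290.1
Primary income: -111.4 - 138.0 - 73.1 = -322.5
Secondary income: -101.6 + 21.6 = -80.0
Current account = (-2.1) + 290.1 + (-322.5) + (-80.0) = -114.5
(Excluded from the current account — financial account: acquisition of a foreign subsidiary by a resident firm (outward FDI) 131.4, new loans extended by domestic banks to foreign borrowers 314.2; capital account: sale of embassy land to a foreign government 14.9, debt forgiveness received from foreign official creditors 49.0, capital transfers received from emigrants 46.6.)

-114.5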